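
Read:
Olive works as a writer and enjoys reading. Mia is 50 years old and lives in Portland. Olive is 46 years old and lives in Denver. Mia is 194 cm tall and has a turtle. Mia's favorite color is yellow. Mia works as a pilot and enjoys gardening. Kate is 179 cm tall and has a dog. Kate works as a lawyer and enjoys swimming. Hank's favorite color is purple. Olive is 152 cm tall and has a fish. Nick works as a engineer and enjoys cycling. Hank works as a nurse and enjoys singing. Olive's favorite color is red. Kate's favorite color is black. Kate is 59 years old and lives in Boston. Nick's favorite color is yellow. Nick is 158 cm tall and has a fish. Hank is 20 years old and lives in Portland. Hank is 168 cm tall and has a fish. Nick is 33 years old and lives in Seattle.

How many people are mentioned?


People: Nick, Olive, Hank, Mia, Kate. Count = 5

5


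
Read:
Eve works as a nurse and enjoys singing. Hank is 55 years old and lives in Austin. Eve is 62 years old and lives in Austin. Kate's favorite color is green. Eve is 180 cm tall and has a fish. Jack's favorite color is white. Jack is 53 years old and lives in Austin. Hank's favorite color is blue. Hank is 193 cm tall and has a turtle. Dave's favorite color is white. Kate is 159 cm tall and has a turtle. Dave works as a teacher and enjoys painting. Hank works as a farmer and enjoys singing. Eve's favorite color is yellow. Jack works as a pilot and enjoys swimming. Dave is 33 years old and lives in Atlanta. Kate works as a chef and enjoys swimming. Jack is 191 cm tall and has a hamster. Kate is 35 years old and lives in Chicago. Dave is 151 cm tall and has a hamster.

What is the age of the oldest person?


Oldest: Eve at 62

62


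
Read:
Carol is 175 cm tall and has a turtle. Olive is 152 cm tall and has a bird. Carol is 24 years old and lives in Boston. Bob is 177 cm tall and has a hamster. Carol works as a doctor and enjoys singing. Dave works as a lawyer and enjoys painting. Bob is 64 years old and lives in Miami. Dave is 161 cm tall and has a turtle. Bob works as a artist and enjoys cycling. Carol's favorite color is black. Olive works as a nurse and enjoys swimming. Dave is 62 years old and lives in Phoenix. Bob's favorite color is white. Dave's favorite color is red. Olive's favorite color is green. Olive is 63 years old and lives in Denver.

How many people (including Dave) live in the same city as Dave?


Dave lives in Phoenix. Count = 1

1


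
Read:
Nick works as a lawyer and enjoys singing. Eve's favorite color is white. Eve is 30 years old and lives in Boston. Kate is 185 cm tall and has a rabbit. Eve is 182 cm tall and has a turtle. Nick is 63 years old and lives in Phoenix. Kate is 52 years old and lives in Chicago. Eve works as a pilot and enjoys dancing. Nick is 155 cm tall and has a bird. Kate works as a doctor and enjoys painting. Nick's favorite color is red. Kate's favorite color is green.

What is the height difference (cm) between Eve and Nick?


|182 - 155| = 27

27


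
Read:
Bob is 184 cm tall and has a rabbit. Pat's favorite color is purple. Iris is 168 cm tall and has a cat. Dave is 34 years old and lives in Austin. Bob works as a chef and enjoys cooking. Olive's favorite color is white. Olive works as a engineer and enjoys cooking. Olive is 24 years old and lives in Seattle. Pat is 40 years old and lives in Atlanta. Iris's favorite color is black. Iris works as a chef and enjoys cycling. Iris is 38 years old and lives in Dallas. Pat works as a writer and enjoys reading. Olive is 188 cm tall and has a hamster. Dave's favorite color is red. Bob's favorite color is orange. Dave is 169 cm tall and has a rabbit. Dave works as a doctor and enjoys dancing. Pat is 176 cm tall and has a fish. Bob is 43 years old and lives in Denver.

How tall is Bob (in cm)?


Bob is 184 cm tall

184


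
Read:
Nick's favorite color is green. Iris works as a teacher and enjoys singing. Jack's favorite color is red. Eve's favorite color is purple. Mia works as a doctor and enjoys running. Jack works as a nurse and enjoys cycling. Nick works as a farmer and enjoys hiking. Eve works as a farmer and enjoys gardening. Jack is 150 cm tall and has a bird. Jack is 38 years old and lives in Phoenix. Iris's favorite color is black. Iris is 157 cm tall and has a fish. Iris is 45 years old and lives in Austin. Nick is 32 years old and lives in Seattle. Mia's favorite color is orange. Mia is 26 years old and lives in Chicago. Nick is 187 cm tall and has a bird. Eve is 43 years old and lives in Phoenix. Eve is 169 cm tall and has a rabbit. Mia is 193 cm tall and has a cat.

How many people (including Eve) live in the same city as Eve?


Eve lives in Phoenix. Count = 2

2


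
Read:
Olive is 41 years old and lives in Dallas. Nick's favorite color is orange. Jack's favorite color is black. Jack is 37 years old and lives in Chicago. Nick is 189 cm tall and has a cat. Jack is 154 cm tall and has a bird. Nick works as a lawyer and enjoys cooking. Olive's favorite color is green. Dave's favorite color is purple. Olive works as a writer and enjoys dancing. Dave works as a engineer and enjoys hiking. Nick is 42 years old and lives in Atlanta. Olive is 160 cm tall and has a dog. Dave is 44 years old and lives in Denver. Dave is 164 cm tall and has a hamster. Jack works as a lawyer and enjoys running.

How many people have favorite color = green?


Count: 1

1


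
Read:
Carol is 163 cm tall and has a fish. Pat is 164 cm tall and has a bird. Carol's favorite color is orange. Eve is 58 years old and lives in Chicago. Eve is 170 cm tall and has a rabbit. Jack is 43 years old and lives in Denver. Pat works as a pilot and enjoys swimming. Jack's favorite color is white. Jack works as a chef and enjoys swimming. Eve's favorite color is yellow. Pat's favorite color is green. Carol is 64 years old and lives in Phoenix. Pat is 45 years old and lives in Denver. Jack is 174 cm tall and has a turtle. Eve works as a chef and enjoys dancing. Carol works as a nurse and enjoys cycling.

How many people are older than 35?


Filter: 4

4


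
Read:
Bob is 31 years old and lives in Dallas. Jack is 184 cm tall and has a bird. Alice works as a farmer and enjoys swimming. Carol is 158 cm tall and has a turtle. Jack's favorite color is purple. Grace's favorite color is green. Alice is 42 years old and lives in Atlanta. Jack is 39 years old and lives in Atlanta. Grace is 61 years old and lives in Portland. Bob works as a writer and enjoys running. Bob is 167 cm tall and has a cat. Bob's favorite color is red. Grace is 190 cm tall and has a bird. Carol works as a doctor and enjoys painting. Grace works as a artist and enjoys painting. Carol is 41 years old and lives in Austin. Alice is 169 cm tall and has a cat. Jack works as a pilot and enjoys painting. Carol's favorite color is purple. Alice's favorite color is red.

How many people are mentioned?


People: Jack, Bob, Grace, Carol, Alice. Count = 5

5


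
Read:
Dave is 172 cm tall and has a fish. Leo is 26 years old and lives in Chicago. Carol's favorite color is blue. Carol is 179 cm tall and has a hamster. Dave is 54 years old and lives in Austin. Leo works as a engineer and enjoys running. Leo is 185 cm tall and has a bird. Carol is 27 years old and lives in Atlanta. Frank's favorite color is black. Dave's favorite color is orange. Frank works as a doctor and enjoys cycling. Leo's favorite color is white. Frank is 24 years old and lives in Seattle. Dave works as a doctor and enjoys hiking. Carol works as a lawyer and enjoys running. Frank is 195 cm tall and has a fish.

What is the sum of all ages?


24+26+27+54 = 131

131


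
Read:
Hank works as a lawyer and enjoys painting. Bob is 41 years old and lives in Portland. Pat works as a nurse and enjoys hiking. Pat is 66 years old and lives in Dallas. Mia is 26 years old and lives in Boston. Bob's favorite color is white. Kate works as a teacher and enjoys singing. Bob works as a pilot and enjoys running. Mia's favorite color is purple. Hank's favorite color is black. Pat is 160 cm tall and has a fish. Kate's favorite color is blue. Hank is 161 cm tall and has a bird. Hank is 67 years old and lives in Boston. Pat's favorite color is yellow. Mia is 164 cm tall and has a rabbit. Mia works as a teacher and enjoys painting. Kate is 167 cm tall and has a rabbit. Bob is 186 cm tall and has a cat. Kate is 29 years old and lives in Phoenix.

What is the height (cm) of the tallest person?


Tallest: Bob at 186 cm

186


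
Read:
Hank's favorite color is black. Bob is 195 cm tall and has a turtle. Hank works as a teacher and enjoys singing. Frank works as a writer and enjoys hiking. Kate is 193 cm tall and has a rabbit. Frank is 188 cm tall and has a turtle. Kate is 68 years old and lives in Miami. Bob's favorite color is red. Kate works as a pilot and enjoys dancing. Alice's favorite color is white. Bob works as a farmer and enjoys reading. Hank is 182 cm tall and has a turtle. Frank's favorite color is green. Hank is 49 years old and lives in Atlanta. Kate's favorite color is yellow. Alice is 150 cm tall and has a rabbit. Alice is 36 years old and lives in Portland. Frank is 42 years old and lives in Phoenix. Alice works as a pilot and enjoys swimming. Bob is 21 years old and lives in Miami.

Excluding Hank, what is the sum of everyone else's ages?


Sum (excluding Hank): 167

167


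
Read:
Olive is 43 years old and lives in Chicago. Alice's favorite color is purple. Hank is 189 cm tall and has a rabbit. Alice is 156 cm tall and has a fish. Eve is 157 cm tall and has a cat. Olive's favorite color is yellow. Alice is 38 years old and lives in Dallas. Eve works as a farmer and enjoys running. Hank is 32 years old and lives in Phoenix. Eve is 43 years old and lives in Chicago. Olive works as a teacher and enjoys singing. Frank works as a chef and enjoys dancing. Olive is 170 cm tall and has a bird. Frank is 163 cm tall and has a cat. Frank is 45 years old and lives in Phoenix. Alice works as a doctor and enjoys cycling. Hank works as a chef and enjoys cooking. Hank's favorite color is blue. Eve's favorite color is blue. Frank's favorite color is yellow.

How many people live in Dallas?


Count in Dallas: 1

1


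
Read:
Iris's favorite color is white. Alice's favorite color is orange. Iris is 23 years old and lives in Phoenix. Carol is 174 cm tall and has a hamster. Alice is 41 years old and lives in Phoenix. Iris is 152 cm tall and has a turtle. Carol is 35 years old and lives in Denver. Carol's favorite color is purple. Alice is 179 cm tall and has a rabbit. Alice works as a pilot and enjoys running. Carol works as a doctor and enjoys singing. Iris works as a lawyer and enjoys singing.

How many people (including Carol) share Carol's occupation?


Carol is a doctor. Count = 1

1


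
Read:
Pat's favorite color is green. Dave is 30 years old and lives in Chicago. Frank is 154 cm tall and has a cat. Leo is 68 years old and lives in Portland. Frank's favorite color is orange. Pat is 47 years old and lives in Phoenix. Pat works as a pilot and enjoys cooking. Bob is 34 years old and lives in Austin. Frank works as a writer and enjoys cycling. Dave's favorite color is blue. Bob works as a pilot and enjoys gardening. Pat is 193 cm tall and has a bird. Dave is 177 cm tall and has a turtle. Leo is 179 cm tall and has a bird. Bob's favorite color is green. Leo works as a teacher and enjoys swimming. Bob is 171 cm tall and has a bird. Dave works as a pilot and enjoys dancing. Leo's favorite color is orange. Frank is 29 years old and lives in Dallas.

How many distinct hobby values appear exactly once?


Unique hobby values: 5

5


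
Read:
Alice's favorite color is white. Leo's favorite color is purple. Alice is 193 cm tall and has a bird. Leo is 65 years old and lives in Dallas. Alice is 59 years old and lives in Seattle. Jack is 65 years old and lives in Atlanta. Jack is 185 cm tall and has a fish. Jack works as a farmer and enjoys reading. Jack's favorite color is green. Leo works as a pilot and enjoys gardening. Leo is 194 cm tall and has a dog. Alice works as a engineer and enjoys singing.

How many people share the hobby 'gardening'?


Count: 1

1


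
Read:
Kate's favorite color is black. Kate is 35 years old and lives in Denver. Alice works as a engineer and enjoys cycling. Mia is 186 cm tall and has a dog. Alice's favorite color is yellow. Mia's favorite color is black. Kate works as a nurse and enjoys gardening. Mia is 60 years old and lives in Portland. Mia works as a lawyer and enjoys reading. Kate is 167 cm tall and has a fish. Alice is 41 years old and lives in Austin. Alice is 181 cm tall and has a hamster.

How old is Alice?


Alice is 41 years old

41


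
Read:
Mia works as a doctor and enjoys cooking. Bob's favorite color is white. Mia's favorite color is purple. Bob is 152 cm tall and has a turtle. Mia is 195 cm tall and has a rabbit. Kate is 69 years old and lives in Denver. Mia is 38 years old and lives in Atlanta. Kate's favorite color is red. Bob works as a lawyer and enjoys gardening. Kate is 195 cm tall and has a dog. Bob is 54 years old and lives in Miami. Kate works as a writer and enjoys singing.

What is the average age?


Sum=161, n=3, avg=53.67

53.67


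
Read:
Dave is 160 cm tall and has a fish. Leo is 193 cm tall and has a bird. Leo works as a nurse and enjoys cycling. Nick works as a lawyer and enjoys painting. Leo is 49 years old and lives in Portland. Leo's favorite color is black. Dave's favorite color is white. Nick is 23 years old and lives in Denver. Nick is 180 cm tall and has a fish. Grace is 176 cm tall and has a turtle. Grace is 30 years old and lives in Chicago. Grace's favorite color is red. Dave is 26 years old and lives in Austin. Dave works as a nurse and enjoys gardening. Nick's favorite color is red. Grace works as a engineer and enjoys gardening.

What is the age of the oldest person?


Oldest: Leo at 49

49


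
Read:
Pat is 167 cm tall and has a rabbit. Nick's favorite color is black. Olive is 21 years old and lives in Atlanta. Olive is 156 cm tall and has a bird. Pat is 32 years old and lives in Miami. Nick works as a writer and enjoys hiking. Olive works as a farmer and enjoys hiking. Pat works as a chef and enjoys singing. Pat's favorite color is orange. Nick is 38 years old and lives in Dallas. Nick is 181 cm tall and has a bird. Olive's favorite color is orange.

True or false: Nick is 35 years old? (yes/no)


Nick is actually 38. no

no


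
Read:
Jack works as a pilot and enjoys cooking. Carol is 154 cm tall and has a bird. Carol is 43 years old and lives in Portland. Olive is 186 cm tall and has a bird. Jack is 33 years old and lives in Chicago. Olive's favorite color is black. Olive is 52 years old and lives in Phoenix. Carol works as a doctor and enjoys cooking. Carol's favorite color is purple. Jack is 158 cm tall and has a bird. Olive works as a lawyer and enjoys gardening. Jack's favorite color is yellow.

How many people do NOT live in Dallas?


Not in Dallas: 3

3


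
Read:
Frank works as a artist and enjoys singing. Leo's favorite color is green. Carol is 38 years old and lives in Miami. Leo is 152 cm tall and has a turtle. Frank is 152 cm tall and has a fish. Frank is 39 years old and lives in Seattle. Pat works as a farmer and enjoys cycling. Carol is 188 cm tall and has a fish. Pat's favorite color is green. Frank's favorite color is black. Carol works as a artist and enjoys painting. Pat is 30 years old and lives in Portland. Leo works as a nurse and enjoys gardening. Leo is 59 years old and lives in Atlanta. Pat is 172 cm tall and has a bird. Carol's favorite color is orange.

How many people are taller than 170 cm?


Taller than 170: 2

2


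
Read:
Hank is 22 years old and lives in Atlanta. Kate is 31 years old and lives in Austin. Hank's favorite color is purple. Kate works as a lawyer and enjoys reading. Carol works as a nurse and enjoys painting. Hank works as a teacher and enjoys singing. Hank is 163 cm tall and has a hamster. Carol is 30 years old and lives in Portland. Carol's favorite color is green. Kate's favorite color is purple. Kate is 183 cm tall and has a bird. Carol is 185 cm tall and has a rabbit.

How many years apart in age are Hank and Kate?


22 vs 31, diff = 9

9


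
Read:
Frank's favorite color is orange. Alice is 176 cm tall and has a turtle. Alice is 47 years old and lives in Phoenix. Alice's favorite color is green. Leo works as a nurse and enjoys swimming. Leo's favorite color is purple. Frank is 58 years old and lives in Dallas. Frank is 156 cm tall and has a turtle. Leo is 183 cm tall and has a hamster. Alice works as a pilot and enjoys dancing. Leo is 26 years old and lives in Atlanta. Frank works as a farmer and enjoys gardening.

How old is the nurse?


The nurse is Leo, age 26

26


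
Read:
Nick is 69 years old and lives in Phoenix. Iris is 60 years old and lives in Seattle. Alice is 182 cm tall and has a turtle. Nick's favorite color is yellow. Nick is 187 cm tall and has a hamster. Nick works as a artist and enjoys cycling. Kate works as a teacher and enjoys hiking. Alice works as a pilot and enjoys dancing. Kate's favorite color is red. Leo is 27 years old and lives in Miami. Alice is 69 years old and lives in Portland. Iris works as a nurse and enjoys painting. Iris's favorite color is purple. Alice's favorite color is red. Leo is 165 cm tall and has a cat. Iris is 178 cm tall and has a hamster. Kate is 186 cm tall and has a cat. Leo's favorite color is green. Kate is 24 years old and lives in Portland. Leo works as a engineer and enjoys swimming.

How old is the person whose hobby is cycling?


Person with hobby=cycling is Nick, age 69

69


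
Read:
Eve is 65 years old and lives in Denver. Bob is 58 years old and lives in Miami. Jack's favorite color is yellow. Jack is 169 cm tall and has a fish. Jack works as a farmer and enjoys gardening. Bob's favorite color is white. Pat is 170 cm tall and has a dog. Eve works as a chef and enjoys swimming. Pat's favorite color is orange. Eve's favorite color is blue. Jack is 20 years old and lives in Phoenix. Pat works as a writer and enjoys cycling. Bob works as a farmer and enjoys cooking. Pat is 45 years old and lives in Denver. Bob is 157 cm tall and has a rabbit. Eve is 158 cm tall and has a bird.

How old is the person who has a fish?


Person with fish is Jack, age 20

20


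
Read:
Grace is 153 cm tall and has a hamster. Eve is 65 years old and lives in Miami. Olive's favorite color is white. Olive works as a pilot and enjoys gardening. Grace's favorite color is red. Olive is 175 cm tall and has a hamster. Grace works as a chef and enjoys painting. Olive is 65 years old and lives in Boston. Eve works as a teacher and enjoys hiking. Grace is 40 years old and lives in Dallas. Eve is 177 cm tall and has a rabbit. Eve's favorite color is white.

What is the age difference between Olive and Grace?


|65 - 40| = 25

25


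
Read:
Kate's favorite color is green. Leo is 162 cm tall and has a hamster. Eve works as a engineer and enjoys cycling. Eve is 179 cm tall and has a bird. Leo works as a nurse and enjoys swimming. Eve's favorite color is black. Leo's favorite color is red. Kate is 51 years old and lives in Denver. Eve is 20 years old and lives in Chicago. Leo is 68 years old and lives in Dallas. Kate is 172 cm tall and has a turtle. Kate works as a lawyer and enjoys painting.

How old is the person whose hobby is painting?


Person with hobby=painting is Kate, age 51

51


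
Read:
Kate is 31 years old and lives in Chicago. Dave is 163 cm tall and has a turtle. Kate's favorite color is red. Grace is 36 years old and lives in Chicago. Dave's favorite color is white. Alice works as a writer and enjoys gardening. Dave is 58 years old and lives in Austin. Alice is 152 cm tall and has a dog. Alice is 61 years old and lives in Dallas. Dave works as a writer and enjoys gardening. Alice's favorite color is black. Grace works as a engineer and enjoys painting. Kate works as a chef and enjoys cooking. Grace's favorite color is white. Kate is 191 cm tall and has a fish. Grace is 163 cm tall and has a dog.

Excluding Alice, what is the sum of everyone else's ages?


Sum (excluding Alice): 125

125


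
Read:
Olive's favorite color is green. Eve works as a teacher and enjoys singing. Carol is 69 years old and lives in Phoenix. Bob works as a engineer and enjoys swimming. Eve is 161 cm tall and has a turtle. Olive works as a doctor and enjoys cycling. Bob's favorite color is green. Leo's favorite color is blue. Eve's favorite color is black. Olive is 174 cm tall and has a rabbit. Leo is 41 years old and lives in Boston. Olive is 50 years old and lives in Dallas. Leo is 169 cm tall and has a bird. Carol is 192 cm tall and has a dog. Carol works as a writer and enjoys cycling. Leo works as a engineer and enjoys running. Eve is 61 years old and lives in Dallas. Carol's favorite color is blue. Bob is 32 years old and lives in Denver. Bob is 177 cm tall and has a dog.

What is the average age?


Sum=253, n=5, avg=50.6

50.6


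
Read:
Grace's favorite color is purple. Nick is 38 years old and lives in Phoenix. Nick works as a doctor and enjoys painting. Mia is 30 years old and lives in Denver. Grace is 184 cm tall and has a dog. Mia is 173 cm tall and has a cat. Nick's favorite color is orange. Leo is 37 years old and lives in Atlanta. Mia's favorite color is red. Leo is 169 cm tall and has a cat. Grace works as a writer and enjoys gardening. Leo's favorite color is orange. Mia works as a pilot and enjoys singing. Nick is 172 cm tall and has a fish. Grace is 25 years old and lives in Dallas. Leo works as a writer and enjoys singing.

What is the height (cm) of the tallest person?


Tallest: Grace at 184 cm

184


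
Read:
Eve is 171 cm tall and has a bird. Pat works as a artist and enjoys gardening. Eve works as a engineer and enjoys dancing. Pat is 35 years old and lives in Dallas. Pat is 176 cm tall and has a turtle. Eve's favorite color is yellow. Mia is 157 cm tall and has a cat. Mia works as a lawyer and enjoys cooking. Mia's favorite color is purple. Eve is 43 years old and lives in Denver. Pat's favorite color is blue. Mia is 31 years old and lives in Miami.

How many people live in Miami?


Count in Miami: 1

1


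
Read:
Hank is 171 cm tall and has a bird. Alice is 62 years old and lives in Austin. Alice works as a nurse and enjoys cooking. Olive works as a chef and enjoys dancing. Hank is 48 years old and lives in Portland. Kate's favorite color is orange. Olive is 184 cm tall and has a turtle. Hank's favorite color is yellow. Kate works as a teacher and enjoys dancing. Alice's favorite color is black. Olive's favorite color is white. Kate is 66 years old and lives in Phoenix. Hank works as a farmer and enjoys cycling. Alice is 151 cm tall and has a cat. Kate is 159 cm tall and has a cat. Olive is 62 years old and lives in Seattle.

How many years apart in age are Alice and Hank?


62 vs 48, diff = 14

14


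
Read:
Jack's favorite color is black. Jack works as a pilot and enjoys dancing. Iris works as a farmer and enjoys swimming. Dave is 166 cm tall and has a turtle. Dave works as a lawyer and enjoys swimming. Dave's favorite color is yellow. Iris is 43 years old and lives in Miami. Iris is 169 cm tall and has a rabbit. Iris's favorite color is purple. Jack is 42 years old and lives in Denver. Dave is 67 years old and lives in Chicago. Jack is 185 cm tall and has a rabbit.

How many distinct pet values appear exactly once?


Unique pet values: 1

1


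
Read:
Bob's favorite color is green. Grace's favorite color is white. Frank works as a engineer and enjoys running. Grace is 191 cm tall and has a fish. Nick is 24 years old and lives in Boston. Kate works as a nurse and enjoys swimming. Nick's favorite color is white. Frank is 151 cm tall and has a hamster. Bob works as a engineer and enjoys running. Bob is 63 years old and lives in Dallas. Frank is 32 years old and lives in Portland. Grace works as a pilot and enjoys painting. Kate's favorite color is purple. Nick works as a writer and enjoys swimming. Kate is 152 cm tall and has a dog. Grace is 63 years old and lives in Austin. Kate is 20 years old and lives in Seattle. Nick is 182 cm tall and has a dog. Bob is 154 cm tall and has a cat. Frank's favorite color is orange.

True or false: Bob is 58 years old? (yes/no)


Bob is actually 63. no

no


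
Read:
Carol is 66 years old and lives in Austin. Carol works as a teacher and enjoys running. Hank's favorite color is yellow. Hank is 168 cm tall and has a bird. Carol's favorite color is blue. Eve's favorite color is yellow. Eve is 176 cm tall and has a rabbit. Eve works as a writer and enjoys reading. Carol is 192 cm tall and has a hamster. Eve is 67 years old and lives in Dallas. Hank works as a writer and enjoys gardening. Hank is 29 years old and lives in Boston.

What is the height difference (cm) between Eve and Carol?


|176 - 192| = 16

16


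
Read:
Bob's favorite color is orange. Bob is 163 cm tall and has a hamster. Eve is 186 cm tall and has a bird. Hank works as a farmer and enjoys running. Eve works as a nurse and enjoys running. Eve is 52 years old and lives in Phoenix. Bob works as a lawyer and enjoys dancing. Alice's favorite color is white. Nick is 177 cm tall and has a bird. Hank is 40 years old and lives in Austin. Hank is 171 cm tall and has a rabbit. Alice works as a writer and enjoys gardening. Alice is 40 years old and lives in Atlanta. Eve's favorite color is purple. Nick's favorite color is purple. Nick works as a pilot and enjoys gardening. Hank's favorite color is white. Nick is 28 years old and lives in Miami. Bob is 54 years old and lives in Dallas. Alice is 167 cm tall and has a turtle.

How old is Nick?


Nick is 28 years old

28


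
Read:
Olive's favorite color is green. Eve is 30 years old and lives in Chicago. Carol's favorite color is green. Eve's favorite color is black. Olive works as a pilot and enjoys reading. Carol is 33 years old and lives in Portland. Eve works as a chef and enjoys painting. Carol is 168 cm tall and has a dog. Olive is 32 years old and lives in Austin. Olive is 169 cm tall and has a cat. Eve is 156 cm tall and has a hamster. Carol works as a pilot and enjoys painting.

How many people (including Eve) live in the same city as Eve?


Eve lives in Chicago. Count = 1

1


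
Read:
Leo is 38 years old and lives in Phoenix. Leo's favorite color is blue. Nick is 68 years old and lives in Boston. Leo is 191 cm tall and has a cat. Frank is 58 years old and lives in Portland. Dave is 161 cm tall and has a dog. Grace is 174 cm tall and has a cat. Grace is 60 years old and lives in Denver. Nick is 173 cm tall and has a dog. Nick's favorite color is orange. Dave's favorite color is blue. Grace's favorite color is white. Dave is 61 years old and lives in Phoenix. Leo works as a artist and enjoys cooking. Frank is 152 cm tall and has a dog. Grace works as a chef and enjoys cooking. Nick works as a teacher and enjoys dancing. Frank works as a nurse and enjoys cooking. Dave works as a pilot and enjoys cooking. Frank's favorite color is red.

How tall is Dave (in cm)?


Dave is 161 cm tall

161


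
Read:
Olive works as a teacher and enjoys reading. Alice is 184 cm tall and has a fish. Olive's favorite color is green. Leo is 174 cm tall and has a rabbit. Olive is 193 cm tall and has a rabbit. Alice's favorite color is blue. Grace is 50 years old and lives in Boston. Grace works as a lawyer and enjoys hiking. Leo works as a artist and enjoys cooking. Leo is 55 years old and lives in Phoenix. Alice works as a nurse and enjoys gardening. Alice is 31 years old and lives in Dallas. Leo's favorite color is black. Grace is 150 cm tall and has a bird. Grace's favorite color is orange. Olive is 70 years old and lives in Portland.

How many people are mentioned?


People: Leo, Grace, Olive, Alice. Count = 4

4


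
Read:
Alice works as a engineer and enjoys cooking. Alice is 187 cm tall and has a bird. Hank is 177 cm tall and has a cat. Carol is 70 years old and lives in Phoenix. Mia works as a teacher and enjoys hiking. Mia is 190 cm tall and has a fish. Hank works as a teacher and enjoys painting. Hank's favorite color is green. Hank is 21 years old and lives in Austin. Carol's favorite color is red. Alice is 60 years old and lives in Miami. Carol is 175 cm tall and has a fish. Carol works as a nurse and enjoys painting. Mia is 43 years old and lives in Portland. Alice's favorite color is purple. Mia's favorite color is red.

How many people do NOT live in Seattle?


Not in Seattle: 4

4


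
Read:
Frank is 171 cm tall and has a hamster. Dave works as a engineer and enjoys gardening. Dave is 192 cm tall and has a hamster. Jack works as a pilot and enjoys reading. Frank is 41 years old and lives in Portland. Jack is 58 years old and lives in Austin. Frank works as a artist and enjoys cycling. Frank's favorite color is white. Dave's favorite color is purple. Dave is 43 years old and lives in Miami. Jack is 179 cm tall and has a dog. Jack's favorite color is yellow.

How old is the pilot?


The pilot is Jack, age 58

58


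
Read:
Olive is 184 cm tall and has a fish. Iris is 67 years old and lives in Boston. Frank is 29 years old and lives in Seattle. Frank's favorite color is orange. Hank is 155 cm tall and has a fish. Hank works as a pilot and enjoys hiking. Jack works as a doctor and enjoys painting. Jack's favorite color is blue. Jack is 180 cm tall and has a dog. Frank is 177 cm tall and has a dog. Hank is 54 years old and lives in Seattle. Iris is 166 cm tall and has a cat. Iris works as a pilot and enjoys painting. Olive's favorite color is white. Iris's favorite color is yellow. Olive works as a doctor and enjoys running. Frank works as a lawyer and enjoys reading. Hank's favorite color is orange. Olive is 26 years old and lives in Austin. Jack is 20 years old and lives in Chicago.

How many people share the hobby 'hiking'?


Count: 1

1


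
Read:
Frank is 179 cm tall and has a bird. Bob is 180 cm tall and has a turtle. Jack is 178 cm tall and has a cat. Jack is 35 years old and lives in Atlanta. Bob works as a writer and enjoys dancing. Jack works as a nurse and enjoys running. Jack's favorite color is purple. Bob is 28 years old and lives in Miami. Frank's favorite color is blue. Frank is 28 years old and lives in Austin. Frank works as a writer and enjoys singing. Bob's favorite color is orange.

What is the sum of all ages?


35+28+28 = 91

91


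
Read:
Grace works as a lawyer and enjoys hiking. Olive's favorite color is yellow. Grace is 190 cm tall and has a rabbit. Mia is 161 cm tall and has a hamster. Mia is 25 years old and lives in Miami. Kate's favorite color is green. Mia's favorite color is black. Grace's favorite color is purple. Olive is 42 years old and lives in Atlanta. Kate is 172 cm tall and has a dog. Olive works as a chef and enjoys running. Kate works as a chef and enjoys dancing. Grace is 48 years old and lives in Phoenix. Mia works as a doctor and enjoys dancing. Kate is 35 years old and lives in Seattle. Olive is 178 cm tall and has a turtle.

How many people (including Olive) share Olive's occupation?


Olive is a chef. Count = 2

2


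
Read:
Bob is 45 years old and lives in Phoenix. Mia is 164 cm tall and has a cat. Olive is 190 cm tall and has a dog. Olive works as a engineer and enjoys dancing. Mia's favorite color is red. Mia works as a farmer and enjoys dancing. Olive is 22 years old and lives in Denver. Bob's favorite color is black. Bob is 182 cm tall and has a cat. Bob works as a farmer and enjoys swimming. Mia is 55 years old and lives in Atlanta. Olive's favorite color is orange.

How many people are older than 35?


Filter: 2

2


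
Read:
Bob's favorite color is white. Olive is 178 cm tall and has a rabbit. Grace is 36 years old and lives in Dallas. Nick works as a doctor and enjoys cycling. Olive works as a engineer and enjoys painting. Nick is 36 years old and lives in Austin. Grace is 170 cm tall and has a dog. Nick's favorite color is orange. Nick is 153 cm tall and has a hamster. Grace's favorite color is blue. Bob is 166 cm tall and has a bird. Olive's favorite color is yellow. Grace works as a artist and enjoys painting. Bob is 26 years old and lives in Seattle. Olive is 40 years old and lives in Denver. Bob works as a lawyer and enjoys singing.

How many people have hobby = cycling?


Count: 1

1


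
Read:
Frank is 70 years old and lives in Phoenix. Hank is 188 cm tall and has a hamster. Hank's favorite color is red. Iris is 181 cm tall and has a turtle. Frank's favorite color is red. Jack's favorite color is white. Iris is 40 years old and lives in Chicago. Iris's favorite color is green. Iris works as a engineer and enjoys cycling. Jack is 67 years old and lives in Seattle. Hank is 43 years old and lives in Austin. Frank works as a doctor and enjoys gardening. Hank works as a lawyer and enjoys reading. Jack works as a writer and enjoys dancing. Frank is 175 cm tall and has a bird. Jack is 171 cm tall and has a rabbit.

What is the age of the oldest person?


Oldest: Frank at 70

70


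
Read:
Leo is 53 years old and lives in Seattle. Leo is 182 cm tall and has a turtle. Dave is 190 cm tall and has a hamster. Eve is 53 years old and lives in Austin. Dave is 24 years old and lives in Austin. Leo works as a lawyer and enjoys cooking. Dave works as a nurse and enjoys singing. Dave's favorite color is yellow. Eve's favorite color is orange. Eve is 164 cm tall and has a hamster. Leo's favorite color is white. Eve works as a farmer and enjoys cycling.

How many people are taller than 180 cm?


Taller than 180: 2

2


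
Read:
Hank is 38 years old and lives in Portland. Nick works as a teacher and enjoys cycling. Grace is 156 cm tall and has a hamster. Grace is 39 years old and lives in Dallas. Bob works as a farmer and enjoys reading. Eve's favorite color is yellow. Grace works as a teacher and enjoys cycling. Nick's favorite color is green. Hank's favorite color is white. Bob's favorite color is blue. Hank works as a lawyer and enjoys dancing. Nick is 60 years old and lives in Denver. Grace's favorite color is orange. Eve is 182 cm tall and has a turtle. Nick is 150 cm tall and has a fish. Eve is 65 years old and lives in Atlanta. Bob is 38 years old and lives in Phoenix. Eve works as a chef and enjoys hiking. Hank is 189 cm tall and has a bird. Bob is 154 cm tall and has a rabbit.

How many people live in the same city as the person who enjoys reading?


Person with hobby reading is Bob, city Phoenix. Count = 1

1


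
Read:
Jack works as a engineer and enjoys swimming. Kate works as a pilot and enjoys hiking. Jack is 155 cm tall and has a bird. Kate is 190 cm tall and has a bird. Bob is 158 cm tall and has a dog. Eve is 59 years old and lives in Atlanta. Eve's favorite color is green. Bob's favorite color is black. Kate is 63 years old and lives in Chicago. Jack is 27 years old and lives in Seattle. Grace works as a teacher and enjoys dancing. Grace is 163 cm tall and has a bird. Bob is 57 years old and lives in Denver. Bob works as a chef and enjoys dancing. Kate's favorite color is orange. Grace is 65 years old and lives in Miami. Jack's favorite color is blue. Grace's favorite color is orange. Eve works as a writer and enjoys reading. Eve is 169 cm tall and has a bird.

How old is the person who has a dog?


Person with dog is Bob, age 57

57


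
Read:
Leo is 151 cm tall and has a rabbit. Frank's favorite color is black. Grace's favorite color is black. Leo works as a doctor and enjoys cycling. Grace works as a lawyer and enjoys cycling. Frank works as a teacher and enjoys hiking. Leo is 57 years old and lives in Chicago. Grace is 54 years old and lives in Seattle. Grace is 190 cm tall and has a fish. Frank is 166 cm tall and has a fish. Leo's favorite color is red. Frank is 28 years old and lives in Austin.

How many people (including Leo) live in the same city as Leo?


Leo lives in Chicago. Count = 1

1


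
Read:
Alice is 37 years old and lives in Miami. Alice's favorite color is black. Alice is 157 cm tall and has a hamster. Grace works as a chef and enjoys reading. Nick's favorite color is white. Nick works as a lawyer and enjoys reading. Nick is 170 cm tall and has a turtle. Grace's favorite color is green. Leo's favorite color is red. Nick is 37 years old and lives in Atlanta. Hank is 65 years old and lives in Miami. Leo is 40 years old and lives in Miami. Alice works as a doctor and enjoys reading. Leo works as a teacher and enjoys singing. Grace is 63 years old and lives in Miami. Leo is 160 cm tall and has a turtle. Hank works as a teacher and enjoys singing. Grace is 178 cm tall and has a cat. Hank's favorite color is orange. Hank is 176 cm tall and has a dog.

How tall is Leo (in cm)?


Leo is 160 cm tall

160


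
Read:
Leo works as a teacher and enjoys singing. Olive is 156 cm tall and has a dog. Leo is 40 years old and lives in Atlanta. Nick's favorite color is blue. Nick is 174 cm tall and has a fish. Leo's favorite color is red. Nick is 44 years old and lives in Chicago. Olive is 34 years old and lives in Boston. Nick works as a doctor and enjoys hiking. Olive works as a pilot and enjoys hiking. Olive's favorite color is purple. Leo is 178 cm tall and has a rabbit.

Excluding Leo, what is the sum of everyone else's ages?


Sum (excluding Leo): 78

78


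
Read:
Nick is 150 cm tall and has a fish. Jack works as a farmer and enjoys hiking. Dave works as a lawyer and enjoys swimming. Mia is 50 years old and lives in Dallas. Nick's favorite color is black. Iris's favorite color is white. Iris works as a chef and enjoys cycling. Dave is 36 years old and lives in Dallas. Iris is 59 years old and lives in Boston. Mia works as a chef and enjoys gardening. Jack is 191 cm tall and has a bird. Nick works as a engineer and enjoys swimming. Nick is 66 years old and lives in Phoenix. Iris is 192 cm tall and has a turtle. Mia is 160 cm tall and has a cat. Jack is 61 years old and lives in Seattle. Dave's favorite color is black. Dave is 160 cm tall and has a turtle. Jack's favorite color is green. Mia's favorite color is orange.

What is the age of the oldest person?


Oldest: Nick at 66

66


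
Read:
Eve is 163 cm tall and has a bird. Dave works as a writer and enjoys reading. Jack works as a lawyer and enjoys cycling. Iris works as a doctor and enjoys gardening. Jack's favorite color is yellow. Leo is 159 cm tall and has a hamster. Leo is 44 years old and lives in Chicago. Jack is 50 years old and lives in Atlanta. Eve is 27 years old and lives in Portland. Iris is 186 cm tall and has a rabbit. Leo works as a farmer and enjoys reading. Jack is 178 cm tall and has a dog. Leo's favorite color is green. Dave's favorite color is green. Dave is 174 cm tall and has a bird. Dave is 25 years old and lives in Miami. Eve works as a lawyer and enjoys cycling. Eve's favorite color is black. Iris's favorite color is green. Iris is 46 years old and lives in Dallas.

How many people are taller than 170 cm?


Taller than 170: 3

3


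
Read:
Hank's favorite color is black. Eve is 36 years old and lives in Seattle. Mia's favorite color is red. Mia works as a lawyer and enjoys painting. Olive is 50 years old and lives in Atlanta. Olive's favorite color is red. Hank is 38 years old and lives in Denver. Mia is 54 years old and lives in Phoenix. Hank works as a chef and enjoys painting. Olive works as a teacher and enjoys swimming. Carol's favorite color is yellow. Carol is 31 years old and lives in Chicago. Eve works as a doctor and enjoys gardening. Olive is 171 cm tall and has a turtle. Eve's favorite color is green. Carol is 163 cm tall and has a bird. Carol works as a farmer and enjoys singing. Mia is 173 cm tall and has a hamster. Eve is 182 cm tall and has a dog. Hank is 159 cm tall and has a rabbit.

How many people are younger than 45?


Filter: 3

3


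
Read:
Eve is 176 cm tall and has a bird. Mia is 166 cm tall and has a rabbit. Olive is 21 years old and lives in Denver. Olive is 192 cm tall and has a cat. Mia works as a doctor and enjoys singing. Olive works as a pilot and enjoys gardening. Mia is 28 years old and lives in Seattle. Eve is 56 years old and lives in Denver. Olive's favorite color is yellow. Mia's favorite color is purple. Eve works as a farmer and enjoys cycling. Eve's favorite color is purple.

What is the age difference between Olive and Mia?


|21 - 28| = 7

7
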